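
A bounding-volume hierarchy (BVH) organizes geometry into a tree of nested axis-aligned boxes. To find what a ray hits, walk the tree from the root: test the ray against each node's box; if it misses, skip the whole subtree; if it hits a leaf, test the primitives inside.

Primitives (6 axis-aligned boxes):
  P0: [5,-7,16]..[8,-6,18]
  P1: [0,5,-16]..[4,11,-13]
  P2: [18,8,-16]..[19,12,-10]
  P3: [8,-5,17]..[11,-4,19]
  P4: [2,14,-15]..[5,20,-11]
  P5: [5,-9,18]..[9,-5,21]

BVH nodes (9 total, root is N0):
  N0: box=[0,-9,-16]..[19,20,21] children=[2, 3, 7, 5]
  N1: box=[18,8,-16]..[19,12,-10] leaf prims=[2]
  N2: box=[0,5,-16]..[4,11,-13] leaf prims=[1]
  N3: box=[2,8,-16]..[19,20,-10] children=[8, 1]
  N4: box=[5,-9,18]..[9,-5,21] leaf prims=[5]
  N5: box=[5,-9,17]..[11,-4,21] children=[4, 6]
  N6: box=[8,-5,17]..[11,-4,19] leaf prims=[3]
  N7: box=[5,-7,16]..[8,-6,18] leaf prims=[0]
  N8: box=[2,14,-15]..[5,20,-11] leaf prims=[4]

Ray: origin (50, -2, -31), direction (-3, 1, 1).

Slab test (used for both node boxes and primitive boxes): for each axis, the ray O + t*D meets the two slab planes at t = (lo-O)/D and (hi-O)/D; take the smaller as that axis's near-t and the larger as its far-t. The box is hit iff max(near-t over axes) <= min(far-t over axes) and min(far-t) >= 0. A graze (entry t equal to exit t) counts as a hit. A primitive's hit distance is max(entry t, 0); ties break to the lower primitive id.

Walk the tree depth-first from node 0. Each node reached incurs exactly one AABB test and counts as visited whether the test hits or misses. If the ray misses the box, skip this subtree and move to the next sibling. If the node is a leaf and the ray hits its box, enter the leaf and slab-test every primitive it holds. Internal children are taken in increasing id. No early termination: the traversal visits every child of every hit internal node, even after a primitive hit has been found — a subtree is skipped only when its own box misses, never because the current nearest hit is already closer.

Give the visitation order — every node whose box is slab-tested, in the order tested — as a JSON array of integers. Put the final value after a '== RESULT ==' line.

Traverse from the root:
N0 x:[31/3,50/3] y:[-7,22] z:[15,52] -> hit [15,50/3], descend [2, 3, 5, 7]
  N2 x:[46/3,50/3] y:[7,13] z:[15,18] -> miss, prune
  N3 x:[31/3,16] y:[10,22] z:[15,21] -> hit [15,16], descend [1, 8]
    N1 x:[31/3,32/3] y:[10,14] z:[15,21] -> miss, prune
    N8 x:[15,16] y:[16,22] z:[16,20] -> hit [16,16] leaf, test {P4@t=16}
  N5 x:[13,15] y:[-7,-2] z:[48,52] -> miss, prune
  N7 x:[14,15] y:[-5,-4] z:[47,49] -> miss, prune

order=[0, 2, 3, 1, 8, 5, 7]  |boxes|=7  |leaves|=1  hit=P4

== RESULT ==
[0, 2, 3, 1, 8, 5, 7]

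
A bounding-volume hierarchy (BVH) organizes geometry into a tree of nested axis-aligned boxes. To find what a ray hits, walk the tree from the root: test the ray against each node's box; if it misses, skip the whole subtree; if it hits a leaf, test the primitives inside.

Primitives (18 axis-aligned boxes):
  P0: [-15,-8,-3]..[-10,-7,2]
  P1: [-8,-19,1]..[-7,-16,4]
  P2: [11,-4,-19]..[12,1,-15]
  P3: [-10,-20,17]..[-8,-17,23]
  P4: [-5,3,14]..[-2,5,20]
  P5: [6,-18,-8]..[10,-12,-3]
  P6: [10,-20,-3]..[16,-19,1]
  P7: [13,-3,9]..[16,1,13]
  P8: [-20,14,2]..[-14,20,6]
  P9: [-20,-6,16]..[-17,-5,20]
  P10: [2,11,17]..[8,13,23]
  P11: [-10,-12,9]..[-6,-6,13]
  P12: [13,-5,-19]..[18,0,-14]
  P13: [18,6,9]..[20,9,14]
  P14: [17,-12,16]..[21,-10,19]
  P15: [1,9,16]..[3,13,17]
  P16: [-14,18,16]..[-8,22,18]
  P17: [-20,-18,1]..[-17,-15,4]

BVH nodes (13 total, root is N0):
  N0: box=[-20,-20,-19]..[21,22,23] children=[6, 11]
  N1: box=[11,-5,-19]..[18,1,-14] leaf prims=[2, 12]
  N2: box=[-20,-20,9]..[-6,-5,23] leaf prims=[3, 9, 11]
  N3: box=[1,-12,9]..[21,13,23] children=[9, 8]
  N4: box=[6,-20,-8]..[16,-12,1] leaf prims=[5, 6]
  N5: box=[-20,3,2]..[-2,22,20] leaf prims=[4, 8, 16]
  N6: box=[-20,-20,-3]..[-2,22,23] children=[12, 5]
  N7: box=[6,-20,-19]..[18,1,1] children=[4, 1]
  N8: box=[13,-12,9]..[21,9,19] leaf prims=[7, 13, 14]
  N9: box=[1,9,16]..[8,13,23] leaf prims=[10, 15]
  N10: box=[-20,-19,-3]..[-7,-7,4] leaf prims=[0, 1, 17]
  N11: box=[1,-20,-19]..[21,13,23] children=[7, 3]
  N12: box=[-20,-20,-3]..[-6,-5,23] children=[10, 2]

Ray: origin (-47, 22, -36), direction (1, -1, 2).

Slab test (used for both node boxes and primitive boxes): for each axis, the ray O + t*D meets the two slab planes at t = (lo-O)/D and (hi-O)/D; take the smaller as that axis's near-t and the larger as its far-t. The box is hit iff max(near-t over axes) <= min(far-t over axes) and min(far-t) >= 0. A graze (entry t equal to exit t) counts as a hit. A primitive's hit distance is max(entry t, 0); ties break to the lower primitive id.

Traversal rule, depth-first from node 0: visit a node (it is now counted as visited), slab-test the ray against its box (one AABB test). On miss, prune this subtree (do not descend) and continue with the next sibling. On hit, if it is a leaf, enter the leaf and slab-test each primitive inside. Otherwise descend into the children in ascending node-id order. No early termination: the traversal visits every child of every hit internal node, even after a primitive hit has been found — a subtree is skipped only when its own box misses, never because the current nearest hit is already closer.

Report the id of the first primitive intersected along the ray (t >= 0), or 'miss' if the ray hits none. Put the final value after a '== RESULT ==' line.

Traverse from the root:
N0 x:[27,68] y:[0,42] z:[17/2,59/2] -> hit [27,59/2], descend [6, 11]
  N6 x:[27,45] y:[0,42] z:[33/2,59/2] -> hit [27,59/2], descend [5, 12]
    N5 x:[27,45] y:[0,19] z:[19,28] -> miss, prune
    N12 x:[27,41] y:[27,42] z:[33/2,59/2] -> hit [27,59/2], descend [2, 10]
      N2 x:[27,41] y:[27,42] z:[45/2,59/2] -> hit [27,59/2] leaf, test {P3(miss), P9@t=27, P11(miss)}
      N10 x:[27,40] y:[29,41] z:[33/2,20] -> miss, prune
  N11 x:[48,68] y:[9,42] z:[17/2,59/2] -> miss, prune

7 AABB tests over nodes [0, 6, 5, 12, 2, 10, 11]; 1 leaf entered; closest P9.

== RESULT ==
9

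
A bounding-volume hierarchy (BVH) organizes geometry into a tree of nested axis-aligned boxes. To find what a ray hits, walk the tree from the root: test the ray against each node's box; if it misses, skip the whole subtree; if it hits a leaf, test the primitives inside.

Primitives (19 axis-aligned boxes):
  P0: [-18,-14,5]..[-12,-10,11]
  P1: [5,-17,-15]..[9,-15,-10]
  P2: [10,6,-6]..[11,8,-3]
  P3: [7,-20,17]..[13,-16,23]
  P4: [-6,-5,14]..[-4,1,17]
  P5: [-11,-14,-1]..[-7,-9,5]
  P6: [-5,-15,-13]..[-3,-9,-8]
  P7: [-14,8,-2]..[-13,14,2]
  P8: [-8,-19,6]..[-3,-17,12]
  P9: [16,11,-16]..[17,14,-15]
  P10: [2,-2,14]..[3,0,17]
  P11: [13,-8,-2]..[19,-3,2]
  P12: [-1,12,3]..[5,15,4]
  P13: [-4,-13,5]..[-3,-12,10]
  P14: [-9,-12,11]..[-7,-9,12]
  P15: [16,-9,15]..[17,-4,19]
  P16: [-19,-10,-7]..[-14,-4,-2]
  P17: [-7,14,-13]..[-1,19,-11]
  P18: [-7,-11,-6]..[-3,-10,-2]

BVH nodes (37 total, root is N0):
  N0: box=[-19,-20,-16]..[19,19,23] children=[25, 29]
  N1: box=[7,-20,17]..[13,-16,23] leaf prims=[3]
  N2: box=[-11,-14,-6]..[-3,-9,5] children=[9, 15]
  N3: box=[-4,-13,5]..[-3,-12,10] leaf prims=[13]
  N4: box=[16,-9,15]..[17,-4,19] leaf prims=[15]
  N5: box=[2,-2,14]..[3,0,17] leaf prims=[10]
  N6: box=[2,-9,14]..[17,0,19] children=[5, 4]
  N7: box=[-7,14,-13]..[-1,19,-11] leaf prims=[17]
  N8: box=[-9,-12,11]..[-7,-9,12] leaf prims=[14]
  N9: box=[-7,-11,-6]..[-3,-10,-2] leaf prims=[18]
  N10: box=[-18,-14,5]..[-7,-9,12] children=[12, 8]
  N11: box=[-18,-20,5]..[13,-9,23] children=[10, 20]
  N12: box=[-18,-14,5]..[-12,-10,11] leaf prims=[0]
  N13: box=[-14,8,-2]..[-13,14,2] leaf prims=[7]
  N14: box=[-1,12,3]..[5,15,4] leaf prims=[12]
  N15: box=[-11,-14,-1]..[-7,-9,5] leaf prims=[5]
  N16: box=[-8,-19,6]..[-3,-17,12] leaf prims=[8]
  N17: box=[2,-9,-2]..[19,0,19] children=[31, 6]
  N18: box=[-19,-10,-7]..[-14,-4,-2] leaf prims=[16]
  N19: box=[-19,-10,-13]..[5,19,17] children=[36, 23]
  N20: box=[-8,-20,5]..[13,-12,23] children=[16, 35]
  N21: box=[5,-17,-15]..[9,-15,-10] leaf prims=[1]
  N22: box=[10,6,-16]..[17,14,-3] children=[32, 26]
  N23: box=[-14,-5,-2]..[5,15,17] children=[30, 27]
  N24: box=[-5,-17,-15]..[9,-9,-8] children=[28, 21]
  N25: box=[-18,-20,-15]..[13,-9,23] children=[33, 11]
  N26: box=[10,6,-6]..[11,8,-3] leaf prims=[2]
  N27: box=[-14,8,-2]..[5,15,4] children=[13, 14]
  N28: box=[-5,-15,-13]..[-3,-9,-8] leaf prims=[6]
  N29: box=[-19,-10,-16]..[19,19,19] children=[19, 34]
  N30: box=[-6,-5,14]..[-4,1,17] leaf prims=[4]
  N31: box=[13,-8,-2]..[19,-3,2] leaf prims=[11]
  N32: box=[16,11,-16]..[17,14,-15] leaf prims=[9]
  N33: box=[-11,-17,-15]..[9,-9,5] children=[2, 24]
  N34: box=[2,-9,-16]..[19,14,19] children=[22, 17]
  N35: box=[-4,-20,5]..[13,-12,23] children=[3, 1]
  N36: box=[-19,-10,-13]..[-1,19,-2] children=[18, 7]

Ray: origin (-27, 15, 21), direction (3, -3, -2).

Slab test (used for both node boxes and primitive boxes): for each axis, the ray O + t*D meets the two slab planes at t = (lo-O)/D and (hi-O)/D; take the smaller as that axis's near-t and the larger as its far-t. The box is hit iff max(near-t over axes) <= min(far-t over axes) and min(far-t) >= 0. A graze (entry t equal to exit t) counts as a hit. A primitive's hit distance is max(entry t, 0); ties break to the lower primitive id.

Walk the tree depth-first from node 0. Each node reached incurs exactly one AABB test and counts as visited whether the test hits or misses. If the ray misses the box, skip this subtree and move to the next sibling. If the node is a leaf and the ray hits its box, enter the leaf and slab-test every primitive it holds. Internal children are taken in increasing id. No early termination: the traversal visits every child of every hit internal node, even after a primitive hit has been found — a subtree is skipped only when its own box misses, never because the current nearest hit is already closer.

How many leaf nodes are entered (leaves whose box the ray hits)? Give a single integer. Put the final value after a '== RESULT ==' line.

Traverse from the root:
N0 x:[8/3,46/3] y:[-4/3,35/3] z:[-1,37/2] -> hit [8/3,35/3], descend [25, 29]
  N25 x:[3,40/3] y:[8,35/3] z:[-1,18] -> hit [8,35/3], descend [11, 33]
    N11 x:[3,40/3] y:[8,35/3] z:[-1,8] -> hit [8,8], descend [10, 20]
      N10 x:[3,20/3] y:[8,29/3] z:[9/2,8] -> miss, prune
      N20 x:[19/3,40/3] y:[9,35/3] z:[-1,8] -> miss, prune
    N33 x:[16/3,12] y:[8,32/3] z:[8,18] -> hit [8,32/3], descend [2, 24]
      N2 x:[16/3,8] y:[8,29/3] z:[8,27/2] -> hit [8,8], descend [9, 15]
        N9 x:[20/3,8] y:[25/3,26/3] z:[23/2,27/2] -> miss, prune
        N15 x:[16/3,20/3] y:[8,29/3] z:[8,11] -> miss, prune
      N24 x:[22/3,12] y:[8,32/3] z:[29/2,18] -> miss, prune
  N29 x:[8/3,46/3] y:[-4/3,25/3] z:[1,37/2] -> hit [8/3,25/3], descend [19, 34]
    N19 x:[8/3,32/3] y:[-4/3,25/3] z:[2,17] -> hit [8/3,25/3], descend [23, 36]
      N23 x:[13/3,32/3] y:[0,20/3] z:[2,23/2] -> hit [13/3,20/3], descend [27, 30]
        N27 x:[13/3,32/3] y:[0,7/3] z:[17/2,23/2] -> miss, prune
        N30 x:[7,23/3] y:[14/3,20/3] z:[2,7/2] -> miss, prune
      N36 x:[8/3,26/3] y:[-4/3,25/3] z:[23/2,17] -> miss, prune
    N34 x:[29/3,46/3] y:[1/3,8] z:[1,37/2] -> miss, prune

Summary -> nodes [0, 25, 11, 10, 20, 33, 2, 9, 15, 24, 29, 19, 23, 27, 30, 36, 34]; box-tests=17; leaf-entries=0; first=miss

== RESULT ==
0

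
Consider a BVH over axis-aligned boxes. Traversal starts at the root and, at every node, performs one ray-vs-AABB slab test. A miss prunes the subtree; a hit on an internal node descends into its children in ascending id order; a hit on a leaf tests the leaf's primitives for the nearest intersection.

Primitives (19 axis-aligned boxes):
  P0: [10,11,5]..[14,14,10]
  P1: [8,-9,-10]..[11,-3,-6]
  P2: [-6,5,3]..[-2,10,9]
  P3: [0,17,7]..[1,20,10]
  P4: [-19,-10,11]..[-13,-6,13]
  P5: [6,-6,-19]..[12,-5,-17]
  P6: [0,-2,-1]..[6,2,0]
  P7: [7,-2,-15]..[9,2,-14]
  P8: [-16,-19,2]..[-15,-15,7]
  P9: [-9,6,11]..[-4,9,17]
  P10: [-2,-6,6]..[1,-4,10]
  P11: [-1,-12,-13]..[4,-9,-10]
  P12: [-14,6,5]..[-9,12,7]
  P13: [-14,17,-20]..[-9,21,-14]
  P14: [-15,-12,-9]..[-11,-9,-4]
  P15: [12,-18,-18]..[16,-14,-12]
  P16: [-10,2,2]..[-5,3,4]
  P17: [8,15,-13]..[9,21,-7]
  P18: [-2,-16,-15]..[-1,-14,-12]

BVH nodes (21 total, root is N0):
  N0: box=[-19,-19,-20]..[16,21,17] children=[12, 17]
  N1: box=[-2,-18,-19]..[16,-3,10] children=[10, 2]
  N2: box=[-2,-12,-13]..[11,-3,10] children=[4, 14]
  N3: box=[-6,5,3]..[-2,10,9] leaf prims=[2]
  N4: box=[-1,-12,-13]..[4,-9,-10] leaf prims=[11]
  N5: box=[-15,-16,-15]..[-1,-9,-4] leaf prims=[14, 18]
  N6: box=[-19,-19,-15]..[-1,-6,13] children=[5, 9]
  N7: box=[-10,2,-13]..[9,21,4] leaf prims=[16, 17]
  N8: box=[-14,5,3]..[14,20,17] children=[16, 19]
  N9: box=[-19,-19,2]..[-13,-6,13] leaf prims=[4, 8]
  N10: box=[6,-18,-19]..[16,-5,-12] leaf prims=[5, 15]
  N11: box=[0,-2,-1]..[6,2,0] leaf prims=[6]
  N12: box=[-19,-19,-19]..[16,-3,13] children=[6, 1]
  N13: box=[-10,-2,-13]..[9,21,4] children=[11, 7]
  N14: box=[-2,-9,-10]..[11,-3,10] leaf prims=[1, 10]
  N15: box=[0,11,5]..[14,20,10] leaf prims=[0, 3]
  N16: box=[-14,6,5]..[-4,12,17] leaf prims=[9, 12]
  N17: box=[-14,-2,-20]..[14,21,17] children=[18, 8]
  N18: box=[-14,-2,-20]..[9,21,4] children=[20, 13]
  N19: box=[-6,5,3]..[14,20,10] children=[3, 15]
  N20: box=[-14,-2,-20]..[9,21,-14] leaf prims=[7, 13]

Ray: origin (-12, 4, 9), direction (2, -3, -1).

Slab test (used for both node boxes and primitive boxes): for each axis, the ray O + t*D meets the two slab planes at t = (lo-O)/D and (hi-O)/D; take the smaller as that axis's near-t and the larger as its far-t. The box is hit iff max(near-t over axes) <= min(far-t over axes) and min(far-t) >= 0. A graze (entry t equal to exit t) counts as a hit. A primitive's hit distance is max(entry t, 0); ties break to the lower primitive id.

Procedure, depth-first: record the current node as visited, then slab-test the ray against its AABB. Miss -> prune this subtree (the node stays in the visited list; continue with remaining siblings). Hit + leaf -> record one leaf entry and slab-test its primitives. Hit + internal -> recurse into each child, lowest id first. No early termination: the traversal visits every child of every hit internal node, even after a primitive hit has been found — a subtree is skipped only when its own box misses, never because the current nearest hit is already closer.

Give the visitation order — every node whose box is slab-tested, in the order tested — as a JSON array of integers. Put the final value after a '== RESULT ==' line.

Trace the traversal:
N0 x:[-7/2,14] y:[-17/3,23/3] z:[-8,29] -> hit [-7/2,23/3], descend [12, 17]
  N12 x:[-7/2,14] y:[7/3,23/3] z:[-4,28] -> hit [7/3,23/3], descend [1, 6]
    N1 x:[5,14] y:[7/3,22/3] z:[-1,28] -> hit [5,22/3], descend [2, 10]
      N2 x:[5,23/2] y:[7/3,16/3] z:[-1,22] -> hit [5,16/3], descend [4, 14]
        N4 x:[11/2,8] y:[13/3,16/3] z:[19,22] -> miss, prune
        N14 x:[5,23/2] y:[7/3,13/3] z:[-1,19] -> miss, prune
      N10 x:[9,14] y:[3,22/3] z:[21,28] -> miss, prune
    N6 x:[-7/2,11/2] y:[10/3,23/3] z:[-4,24] -> hit [10/3,11/2], descend [5, 9]
      N5 x:[-3/2,11/2] y:[13/3,20/3] z:[13,24] -> miss, prune
      N9 x:[-7/2,-1/2] y:[10/3,23/3] z:[-4,7] -> miss, prune
  N17 x:[-1,13] y:[-17/3,2] z:[-8,29] -> hit [-1,2], descend [8, 18]
    N8 x:[-1,13] y:[-16/3,-1/3] z:[-8,6] -> miss, prune
    N18 x:[-1,21/2] y:[-17/3,2] z:[5,29] -> miss, prune

order=[0, 12, 1, 2, 4, 14, 10, 6, 5, 9, 17, 8, 18]  |boxes|=13  |leaves|=0  hit=miss

== RESULT ==
[0, 12, 1, 2, 4, 14, 10, 6, 5, 9, 17, 8, 18]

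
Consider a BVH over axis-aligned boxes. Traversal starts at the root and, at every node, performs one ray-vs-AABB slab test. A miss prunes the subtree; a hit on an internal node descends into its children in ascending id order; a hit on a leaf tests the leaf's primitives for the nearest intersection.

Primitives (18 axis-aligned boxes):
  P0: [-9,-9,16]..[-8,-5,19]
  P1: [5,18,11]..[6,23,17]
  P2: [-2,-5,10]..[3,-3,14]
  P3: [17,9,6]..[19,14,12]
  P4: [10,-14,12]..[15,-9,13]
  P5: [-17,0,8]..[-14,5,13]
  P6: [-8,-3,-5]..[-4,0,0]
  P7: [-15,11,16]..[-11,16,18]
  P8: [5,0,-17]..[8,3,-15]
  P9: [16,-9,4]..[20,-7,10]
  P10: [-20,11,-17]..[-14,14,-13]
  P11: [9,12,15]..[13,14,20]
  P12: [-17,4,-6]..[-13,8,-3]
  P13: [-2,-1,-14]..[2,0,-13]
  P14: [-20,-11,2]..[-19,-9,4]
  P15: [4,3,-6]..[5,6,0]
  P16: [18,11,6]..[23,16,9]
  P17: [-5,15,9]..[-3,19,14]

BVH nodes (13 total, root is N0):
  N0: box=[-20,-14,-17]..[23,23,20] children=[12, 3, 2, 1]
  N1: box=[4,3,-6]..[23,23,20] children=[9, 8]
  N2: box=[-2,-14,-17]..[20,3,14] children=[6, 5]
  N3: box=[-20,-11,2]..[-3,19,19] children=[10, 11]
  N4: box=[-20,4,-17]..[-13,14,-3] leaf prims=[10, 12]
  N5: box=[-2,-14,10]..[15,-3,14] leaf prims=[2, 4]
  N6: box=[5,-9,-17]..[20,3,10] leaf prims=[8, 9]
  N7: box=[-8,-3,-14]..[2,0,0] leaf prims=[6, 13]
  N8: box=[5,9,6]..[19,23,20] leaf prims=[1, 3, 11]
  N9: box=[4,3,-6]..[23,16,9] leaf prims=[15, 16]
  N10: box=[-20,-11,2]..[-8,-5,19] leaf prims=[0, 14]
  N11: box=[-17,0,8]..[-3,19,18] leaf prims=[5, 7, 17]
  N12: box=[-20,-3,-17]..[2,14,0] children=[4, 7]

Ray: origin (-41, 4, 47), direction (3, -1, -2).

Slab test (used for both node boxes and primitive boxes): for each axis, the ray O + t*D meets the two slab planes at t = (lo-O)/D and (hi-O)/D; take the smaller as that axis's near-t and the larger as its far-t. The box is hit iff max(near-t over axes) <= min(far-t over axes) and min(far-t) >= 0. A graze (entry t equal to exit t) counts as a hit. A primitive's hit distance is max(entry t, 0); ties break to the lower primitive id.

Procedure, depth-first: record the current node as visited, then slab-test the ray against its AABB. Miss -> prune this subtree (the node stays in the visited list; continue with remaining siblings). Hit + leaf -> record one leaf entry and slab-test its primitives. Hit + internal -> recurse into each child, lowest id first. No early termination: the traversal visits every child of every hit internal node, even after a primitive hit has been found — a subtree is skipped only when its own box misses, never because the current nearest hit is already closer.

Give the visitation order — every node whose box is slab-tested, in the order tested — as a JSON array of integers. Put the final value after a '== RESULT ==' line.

Trace the traversal:
N0 x:[7,64/3] y:[-19,18] z:[27/2,32] -> hit [27/2,18], descend [1, 2, 3, 12]
  N1 x:[15,64/3] y:[-19,1] z:[27/2,53/2] -> miss, prune
  N2 x:[13,61/3] y:[1,18] z:[33/2,32] -> hit [33/2,18], descend [5, 6]
    N5 x:[13,56/3] y:[7,18] z:[33/2,37/2] -> hit [33/2,18] leaf, test {P2(miss), P4@t=17}
    N6 x:[46/3,61/3] y:[1,13] z:[37/2,32] -> miss, prune
  N3 x:[7,38/3] y:[-15,15] z:[14,45/2] -> miss, prune
  N12 x:[7,43/3] y:[-10,7] z:[47/2,32] -> miss, prune

Summary -> nodes [0, 1, 2, 5, 6, 3, 12]; box-tests=7; leaf-entries=1; first=P4

== RESULT ==
[0, 1, 2, 5, 6, 3, 12]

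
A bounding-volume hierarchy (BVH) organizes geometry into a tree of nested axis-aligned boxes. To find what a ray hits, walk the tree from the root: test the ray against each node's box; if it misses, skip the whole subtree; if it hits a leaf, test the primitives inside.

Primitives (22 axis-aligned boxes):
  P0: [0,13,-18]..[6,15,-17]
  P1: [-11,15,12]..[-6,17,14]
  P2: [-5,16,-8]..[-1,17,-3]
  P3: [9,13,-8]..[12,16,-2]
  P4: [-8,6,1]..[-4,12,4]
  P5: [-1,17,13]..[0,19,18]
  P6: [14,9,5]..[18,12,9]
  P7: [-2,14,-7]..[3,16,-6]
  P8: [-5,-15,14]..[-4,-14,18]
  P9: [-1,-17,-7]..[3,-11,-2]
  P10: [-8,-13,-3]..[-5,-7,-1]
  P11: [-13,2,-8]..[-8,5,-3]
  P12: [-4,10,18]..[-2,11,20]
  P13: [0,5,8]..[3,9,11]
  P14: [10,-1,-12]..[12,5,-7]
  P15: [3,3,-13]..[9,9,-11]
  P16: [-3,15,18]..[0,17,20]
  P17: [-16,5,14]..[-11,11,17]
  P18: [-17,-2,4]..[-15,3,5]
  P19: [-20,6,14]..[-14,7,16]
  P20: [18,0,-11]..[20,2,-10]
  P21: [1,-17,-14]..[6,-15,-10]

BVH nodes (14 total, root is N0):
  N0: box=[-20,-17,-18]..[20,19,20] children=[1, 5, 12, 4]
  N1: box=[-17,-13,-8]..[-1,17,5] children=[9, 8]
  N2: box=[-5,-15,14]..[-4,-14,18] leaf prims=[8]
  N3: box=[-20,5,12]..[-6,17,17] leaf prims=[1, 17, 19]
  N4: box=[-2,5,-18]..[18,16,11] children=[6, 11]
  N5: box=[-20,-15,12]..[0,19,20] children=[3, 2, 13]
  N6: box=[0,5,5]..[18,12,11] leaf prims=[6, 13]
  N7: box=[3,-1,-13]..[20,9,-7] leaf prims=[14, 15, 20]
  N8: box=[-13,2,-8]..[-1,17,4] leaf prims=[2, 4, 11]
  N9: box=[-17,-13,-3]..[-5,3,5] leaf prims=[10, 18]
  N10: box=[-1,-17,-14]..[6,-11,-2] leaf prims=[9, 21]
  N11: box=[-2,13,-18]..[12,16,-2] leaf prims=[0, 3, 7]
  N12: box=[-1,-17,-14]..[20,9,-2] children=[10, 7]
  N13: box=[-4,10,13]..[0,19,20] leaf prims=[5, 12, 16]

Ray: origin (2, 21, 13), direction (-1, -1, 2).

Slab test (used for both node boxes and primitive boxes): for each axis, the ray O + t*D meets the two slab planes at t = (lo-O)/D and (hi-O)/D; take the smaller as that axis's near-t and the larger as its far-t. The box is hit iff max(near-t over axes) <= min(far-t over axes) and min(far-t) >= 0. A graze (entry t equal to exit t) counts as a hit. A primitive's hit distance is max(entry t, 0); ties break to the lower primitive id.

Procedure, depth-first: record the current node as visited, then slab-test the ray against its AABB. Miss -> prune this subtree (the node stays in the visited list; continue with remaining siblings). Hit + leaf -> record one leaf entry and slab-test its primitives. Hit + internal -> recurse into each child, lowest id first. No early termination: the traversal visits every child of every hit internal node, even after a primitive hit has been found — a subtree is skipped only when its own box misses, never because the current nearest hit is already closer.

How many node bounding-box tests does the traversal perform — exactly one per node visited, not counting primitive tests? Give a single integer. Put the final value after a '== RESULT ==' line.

Walk:
N0 x:[-18,22] y:[2,38] z:[-31/2,7/2] -> hit [2,7/2], descend [1, 4, 5, 12]
  N1 x:[3,19] y:[4,34] z:[-21/2,-4] -> miss, prune
  N4 x:[-16,4] y:[5,16] z:[-31/2,-1] -> miss, prune
  N5 x:[2,22] y:[2,36] z:[-1/2,7/2] -> hit [2,7/2], descend [2, 3, 13]
    N2 x:[6,7] y:[35,36] z:[1/2,5/2] -> miss, prune
    N3 x:[8,22] y:[4,16] z:[-1/2,2] -> miss, prune
    N13 x:[2,6] y:[2,11] z:[0,7/2] -> hit [2,7/2] leaf, test {P5@t=2, P12(miss), P16(miss)}
  N12 x:[-18,3] y:[12,38] z:[-27/2,-15/2] -> miss, prune

Summary -> nodes [0, 1, 4, 5, 2, 3, 13, 12]; box-tests=8; leaf-entries=1; first=P5

== RESULT ==
8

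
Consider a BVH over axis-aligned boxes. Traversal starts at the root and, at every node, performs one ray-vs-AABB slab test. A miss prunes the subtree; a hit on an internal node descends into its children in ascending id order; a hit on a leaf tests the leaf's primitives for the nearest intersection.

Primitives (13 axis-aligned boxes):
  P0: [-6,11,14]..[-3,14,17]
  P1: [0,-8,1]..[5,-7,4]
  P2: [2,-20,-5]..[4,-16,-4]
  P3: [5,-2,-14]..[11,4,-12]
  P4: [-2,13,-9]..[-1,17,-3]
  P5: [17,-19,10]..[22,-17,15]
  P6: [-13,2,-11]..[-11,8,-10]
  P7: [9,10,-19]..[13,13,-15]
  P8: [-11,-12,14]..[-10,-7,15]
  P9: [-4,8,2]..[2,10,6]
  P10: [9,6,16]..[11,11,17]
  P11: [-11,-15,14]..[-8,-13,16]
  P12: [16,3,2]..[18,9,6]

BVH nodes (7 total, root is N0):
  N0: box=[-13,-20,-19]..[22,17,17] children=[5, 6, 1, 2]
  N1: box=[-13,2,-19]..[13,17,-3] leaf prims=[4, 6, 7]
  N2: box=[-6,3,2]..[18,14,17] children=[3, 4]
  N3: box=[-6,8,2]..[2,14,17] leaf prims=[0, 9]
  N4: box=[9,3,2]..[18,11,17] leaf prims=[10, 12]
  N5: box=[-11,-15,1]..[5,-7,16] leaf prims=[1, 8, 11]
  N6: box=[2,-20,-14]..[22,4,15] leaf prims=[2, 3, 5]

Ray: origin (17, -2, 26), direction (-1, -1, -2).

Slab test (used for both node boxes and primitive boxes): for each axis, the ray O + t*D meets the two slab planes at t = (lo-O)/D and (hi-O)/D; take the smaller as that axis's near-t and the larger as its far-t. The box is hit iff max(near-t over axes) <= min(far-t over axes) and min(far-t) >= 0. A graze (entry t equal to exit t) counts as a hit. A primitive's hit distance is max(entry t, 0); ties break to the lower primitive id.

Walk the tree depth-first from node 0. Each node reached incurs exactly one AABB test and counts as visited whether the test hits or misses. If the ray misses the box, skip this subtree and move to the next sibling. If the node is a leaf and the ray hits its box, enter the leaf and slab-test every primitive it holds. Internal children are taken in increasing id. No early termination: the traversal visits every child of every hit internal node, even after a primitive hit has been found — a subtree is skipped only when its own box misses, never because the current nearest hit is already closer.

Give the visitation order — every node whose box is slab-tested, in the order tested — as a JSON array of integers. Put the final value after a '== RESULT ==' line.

Traverse from the root:
N0 x:[-5,30] y:[-19,18] z:[9/2,45/2] -> hit [9/2,18], descend [1, 2, 5, 6]
  N1 x:[4,30] y:[-19,-4] z:[29/2,45/2] -> miss, prune
  N2 x:[-1,23] y:[-16,-5] z:[9/2,12] -> miss, prune
  N5 x:[12,28] y:[5,13] z:[5,25/2] -> hit [12,25/2] leaf, test {P1(miss), P8(miss), P11(miss)}
  N6 x:[-5,15] y:[-6,18] z:[11/2,20] -> hit [11/2,15] leaf, test {P2@t=15, P3(miss), P5(miss)}

Summary -> nodes [0, 1, 2, 5, 6]; box-tests=5; leaf-entries=2; first=P2

== RESULT ==
[0, 1, 2, 5, 6]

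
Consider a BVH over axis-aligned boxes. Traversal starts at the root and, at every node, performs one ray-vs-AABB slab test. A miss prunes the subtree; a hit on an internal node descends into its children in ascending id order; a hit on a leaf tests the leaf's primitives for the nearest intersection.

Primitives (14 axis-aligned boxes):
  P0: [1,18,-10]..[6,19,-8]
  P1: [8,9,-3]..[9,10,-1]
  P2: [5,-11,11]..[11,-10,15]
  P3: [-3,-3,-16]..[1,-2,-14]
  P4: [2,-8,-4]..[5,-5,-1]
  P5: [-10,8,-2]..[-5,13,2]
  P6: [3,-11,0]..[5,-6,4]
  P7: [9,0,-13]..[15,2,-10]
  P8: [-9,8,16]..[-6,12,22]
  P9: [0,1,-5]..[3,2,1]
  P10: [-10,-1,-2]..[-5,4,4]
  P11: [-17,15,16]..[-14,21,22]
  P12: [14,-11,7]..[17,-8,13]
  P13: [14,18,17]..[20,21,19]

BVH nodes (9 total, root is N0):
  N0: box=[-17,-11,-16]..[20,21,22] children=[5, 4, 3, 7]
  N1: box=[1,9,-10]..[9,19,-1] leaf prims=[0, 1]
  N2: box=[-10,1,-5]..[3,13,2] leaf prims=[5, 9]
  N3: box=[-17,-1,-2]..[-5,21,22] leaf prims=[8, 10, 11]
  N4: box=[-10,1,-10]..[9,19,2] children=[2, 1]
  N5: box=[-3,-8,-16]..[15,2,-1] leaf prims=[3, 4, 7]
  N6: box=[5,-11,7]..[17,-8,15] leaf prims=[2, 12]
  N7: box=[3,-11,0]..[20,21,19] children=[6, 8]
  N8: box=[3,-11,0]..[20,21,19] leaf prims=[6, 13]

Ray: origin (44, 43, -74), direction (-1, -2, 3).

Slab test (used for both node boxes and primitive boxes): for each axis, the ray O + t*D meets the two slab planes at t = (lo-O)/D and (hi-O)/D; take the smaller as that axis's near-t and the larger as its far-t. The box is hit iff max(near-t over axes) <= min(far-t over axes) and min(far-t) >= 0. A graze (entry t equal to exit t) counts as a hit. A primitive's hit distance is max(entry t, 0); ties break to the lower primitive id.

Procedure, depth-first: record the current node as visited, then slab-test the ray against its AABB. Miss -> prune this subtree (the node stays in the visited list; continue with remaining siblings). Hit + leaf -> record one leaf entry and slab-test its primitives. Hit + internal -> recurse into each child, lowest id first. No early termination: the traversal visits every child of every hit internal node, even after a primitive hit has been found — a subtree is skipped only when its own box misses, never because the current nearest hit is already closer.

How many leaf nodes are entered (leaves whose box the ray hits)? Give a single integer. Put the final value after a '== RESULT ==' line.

Trace the traversal:
N0 x:[24,61] y:[11,27] z:[58/3,32] -> hit [24,27], descend [3, 4, 5, 7]
  N3 x:[49,61] y:[11,22] z:[24,32] -> miss, prune
  N4 x:[35,54] y:[12,21] z:[64/3,76/3] -> miss, prune
  N5 x:[29,47] y:[41/2,51/2] z:[58/3,73/3] -> miss, prune
  N7 x:[24,41] y:[11,27] z:[74/3,31] -> hit [74/3,27], descend [6, 8]
    N6 x:[27,39] y:[51/2,27] z:[27,89/3] -> hit [27,27] leaf, test {P2(miss), P12@t=27}
    N8 x:[24,41] y:[11,27] z:[74/3,31] -> hit [74/3,27] leaf, test {P6(miss), P13(miss)}

order=[0, 3, 4, 5, 7, 6, 8]  |boxes|=7  |leaves|=2  hit=P12

== RESULT ==
2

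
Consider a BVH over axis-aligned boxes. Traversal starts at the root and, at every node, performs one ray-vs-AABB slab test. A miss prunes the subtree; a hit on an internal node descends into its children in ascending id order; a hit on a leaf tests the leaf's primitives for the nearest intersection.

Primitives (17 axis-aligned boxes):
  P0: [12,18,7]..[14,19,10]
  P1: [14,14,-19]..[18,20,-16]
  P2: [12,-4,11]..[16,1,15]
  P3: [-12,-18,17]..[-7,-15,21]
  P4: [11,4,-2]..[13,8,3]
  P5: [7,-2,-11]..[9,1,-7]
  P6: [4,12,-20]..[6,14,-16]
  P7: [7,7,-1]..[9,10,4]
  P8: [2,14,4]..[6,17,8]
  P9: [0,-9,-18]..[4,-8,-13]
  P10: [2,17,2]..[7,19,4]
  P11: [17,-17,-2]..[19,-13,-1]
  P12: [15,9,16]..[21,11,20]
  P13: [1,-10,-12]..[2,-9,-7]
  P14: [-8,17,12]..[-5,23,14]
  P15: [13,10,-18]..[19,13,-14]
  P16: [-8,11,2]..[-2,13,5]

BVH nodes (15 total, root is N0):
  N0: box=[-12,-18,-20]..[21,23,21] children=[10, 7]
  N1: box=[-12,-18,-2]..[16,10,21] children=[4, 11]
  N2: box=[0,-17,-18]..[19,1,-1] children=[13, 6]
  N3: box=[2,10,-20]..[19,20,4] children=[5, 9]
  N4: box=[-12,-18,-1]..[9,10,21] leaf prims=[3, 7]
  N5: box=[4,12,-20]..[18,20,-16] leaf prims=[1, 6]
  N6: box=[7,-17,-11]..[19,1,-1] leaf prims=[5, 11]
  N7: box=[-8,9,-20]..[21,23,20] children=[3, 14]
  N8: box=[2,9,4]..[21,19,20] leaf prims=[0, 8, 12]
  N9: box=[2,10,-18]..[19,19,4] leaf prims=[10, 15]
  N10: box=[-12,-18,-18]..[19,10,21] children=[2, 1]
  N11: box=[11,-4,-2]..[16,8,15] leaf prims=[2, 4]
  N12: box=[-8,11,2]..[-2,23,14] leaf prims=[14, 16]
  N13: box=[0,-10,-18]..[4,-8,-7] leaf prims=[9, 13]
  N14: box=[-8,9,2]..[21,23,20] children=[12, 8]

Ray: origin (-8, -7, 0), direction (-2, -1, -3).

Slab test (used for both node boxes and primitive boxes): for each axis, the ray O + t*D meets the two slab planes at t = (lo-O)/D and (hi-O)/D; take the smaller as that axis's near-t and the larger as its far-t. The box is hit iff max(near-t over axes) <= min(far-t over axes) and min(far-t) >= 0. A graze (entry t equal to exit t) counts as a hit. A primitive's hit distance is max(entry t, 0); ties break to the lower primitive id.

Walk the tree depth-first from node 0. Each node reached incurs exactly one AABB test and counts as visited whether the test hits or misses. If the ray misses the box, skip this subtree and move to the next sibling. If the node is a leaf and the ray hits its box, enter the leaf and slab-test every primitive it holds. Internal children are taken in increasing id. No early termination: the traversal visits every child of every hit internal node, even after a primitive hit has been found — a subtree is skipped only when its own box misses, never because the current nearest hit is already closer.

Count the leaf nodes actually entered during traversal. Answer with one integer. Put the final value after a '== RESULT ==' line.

Traverse from the root:
N0 x:[-29/2,2] y:[-30,11] z:[-7,20/3] -> hit [-7,2], descend [7, 10]
  N7 x:[-29/2,0] y:[-30,-16] z:[-20/3,20/3] -> miss, prune
  N10 x:[-27/2,2] y:[-17,11] z:[-7,6] -> hit [-7,2], descend [1, 2]
    N1 x:[-12,2] y:[-17,11] z:[-7,2/3] -> hit [-7,2/3], descend [4, 11]
      N4 x:[-17/2,2] y:[-17,11] z:[-7,1/3] -> hit [-7,1/3] leaf, test {P3(miss), P7(miss)}
      N11 x:[-12,-19/2] y:[-15,-3] z:[-5,2/3] -> miss, prune
    N2 x:[-27/2,-4] y:[-8,10] z:[1/3,6] -> miss, prune

7 AABB tests over nodes [0, 7, 10, 1, 4, 11, 2]; 1 leaf entered; closest miss.

== RESULT ==
1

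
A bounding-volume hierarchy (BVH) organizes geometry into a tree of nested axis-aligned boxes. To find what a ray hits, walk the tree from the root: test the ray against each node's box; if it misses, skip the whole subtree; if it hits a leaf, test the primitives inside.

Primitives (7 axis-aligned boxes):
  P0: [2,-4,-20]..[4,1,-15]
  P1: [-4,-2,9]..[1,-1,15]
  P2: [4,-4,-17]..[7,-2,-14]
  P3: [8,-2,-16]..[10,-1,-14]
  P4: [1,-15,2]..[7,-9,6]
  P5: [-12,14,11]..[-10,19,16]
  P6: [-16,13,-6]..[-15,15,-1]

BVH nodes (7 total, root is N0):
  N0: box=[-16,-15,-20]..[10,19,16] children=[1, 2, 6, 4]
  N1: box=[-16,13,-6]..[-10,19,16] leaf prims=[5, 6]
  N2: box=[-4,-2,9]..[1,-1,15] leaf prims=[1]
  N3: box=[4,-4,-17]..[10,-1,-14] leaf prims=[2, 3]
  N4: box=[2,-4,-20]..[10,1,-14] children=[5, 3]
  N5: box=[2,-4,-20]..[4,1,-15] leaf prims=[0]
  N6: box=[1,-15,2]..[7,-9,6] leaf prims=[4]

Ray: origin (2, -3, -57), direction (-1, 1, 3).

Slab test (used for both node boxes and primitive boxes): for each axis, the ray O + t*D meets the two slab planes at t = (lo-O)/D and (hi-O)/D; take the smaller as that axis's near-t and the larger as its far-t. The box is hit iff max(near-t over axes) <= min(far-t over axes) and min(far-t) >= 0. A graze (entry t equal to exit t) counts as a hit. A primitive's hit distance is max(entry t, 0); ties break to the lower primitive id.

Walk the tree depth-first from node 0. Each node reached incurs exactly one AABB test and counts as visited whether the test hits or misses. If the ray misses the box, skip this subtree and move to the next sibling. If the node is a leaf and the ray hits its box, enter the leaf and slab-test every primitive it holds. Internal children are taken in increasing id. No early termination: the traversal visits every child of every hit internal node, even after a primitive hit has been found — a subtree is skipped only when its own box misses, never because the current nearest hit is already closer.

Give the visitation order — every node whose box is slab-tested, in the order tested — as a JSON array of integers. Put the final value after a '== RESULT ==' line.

Traverse from the root:
N0 x:[-8,18] y:[-12,22] z:[37/3,73/3] -> hit [37/3,18], descend [1, 2, 4, 6]
  N1 x:[12,18] y:[16,22] z:[17,73/3] -> hit [17,18] leaf, test {P5(miss), P6@t=17}
  N2 x:[1,6] y:[1,2] z:[22,24] -> miss, prune
  N4 x:[-8,0] y:[-1,4] z:[37/3,43/3] -> miss, prune
  N6 x:[-5,1] y:[-12,-6] z:[59/3,21] -> miss, prune

order=[0, 1, 2, 4, 6]  |boxes|=5  |leaves|=1  hit=P6

== RESULT ==
[0, 1, 2, 4, 6]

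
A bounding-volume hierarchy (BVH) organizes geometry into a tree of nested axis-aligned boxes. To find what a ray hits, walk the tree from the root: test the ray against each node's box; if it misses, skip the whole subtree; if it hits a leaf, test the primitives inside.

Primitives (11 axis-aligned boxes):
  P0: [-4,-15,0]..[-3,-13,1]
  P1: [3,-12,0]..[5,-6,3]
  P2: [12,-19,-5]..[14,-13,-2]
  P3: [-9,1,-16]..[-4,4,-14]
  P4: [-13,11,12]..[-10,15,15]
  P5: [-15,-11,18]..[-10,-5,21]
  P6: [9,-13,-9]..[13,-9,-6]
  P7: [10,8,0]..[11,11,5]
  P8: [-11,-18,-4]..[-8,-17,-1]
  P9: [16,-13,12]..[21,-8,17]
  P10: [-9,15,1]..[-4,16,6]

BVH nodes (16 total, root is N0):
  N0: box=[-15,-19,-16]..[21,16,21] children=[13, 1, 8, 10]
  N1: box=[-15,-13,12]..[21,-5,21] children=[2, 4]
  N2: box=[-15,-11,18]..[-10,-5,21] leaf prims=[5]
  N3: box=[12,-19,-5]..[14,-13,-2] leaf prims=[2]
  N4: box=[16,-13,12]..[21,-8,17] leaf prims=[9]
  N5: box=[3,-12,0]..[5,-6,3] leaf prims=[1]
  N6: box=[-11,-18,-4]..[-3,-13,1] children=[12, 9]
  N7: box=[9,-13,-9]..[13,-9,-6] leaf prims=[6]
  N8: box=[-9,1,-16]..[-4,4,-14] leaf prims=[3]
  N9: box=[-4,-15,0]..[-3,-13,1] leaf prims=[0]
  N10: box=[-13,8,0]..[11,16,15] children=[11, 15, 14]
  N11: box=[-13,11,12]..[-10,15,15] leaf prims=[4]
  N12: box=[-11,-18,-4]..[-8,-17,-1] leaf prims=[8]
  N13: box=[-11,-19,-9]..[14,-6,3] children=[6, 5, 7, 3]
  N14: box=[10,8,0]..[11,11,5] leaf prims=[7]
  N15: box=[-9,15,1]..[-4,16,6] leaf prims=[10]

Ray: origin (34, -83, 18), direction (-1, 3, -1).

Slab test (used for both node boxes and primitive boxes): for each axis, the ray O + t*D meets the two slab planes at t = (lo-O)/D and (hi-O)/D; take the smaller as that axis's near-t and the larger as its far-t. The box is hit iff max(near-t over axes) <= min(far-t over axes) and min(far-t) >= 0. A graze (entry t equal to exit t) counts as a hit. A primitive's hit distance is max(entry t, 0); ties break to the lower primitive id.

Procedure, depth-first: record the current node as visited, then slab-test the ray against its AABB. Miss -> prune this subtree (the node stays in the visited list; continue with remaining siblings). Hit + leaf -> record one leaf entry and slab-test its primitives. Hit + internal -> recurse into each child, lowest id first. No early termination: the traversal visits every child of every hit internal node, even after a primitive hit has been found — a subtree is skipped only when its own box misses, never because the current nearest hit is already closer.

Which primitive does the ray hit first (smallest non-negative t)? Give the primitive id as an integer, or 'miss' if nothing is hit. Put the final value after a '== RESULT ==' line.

Trace the traversal:
N0 x:[13,49] y:[64/3,33] z:[-3,34] -> hit [64/3,33], descend [1, 8, 10, 13]
  N1 x:[13,49] y:[70/3,26] z:[-3,6] -> miss, prune
  N8 x:[38,43] y:[28,29] z:[32,34] -> miss, prune
  N10 x:[23,47] y:[91/3,33] z:[3,18] -> miss, prune
  N13 x:[20,45] y:[64/3,77/3] z:[15,27] -> hit [64/3,77/3], descend [3, 5, 6, 7]
    N3 x:[20,22] y:[64/3,70/3] z:[20,23] -> hit [64/3,22] leaf, test {P2@t=64/3}
    N5 x:[29,31] y:[71/3,77/3] z:[15,18] -> miss, prune
    N6 x:[37,45] y:[65/3,70/3] z:[17,22] -> miss, prune
    N7 x:[21,25] y:[70/3,74/3] z:[24,27] -> hit [24,74/3] leaf, test {P6@t=24}

order=[0, 1, 8, 10, 13, 3, 5, 6, 7]  |boxes|=9  |leaves|=2  hit=P2

== RESULT ==
2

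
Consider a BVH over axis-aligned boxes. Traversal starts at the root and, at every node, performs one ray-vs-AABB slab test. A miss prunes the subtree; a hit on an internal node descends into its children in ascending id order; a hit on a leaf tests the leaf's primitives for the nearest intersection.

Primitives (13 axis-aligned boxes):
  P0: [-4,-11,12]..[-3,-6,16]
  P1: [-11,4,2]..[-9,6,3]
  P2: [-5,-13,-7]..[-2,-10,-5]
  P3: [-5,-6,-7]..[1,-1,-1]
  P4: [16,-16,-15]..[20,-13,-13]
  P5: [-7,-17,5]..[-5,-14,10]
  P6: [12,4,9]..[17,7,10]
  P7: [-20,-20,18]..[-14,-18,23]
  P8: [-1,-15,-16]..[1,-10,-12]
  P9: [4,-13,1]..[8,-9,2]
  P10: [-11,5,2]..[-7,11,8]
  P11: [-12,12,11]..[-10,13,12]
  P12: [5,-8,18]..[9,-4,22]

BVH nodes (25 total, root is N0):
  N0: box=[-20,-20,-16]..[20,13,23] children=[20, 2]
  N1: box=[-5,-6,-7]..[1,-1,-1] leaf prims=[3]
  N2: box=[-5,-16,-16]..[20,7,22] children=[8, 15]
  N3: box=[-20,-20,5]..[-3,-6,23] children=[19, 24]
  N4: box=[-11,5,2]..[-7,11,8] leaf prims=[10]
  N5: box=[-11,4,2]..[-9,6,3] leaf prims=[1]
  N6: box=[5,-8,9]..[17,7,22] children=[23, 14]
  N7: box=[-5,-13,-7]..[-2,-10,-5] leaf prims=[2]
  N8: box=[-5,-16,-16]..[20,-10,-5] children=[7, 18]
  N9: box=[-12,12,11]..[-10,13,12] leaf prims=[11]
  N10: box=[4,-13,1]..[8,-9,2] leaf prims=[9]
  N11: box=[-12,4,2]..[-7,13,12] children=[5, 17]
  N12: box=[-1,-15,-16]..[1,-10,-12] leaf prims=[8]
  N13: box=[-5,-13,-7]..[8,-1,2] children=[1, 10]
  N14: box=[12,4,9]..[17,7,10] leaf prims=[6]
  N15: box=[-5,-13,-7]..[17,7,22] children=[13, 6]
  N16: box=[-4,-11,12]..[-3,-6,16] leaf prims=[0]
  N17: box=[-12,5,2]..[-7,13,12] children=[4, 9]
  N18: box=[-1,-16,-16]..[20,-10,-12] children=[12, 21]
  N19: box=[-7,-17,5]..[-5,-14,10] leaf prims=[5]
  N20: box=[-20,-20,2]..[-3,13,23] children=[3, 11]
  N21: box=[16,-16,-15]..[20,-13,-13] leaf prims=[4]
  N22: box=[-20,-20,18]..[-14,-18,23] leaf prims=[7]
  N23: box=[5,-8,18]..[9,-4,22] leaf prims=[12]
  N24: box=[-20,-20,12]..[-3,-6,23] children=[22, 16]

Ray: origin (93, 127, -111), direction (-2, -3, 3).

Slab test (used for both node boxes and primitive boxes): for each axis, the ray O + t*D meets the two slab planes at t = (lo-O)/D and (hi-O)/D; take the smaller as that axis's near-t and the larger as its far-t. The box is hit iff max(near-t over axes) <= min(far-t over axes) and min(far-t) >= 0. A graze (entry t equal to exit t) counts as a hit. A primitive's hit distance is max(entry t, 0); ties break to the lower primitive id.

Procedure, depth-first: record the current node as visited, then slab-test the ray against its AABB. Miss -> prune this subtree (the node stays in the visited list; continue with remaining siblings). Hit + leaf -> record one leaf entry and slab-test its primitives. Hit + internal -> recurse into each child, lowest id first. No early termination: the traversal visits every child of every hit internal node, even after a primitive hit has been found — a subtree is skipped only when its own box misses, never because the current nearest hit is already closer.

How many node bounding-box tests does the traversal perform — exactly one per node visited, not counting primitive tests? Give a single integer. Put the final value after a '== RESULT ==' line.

Walk:
N0 x:[73/2,113/2] y:[38,49] z:[95/3,134/3] -> hit [38,134/3], descend [2, 20]
  N2 x:[73/2,49] y:[40,143/3] z:[95/3,133/3] -> hit [40,133/3], descend [8, 15]
    N8 x:[73/2,49] y:[137/3,143/3] z:[95/3,106/3] -> miss, prune
    N15 x:[38,49] y:[40,140/3] z:[104/3,133/3] -> hit [40,133/3], descend [6, 13]
      N6 x:[38,44] y:[40,45] z:[40,133/3] -> hit [40,44], descend [14, 23]
        N14 x:[38,81/2] y:[40,41] z:[40,121/3] -> hit [40,121/3] leaf, test {P6@t=40}
        N23 x:[42,44] y:[131/3,45] z:[43,133/3] -> hit [131/3,44] leaf, test {P12@t=131/3}
      N13 x:[85/2,49] y:[128/3,140/3] z:[104/3,113/3] -> miss, prune
  N20 x:[48,113/2] y:[38,49] z:[113/3,134/3] -> miss, prune

Summary -> nodes [0, 2, 8, 15, 6, 14, 23, 13, 20]; box-tests=9; leaf-entries=2; first=P6

== RESULT ==
9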